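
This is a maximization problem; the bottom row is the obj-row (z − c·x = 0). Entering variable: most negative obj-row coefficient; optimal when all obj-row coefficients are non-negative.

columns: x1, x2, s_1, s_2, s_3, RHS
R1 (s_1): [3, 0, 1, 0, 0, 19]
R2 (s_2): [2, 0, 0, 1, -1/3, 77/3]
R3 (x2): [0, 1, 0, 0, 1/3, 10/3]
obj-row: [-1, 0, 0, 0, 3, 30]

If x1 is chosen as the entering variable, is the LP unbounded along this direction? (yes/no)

Column x1 has positive entries in row(s) 1, 2, so the ratio test bounds it — not unbounded.

no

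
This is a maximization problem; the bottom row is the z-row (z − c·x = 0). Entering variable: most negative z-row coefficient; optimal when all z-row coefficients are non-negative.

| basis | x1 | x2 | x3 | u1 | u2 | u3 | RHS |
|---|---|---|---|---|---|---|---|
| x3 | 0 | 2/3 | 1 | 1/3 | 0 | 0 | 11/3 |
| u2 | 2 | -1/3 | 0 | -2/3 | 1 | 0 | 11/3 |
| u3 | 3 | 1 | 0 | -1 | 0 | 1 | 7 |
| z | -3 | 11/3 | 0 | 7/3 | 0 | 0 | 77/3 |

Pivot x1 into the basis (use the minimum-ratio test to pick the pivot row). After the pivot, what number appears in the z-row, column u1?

4/3

Ratio test on column x1 — row 1: entry 0 ≤ 0; row 2: (11/3)/2 = 11/6; row 3: 7/3 = 7/3. Minimum is 11/6 at row 2 (u2 leaves); pivot element 2.
Divide row 2 by 2; eliminate column x1 from the other rows.
z-row update in column u1: 7/3 − (-3)·(-1/3) = 4/3.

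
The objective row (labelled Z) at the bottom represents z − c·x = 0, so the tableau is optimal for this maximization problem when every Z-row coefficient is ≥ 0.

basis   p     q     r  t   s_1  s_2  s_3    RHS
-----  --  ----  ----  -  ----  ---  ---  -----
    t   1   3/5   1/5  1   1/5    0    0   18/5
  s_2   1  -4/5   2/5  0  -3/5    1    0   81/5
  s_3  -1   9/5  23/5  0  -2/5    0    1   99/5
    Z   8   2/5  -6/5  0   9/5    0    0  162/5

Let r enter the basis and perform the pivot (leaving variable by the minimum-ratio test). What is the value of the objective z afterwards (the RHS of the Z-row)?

864/23

Ratio test on column r — row 1: (18/5)/(1/5) = 18; row 2: (81/5)/(2/5) = 81/2; row 3: (99/5)/(23/5) = 99/23. Minimum is 99/23 at row 3 (s_3 leaves); pivot element 23/5.
Pivot on row 3; the Z-row RHS becomes 162/5 − (-6/5)·(99/23) = 864/23.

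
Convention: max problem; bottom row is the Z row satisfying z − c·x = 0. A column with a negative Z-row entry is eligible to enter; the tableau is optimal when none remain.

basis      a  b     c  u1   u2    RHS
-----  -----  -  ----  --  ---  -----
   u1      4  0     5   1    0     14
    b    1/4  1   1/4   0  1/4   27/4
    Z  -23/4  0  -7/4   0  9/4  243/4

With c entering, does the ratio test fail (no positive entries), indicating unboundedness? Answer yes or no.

no

Column c has positive entries in row(s) 1, 2, so the ratio test bounds it — not unbounded.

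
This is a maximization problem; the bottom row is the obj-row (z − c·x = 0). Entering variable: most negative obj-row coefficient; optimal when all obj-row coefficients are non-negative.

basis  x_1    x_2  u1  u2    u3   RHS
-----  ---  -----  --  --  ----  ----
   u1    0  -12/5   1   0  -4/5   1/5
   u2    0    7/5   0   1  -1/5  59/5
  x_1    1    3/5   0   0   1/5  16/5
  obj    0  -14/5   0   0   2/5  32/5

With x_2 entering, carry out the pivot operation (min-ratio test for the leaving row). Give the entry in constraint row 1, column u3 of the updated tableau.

Ratio test on column x_2 — row 1: entry -12/5 ≤ 0; row 2: (59/5)/(7/5) = 59/7; row 3: (16/5)/(3/5) = 16/3. Minimum is 16/3 at row 3 (x_1 leaves); pivot element 3/5.
Divide row 3 by 3/5; eliminate column x_2 from the other rows.
Row 1 update in column u3: -4/5 − (-12/5)·(1/3) = 0.

0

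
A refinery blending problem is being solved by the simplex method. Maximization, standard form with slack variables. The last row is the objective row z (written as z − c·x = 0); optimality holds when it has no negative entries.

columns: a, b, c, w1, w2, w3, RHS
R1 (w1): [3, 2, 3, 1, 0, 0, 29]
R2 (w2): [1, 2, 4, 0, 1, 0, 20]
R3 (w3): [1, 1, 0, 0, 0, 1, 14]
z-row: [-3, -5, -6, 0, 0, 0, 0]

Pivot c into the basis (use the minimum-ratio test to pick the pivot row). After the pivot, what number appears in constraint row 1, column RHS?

Ratio test on column c — row 1: 29/3 = 29/3; row 2: 20/4 = 5; row 3: entry 0 ≤ 0. Minimum is 5 at row 2 (w2 leaves); pivot element 4.
Divide row 2 by 4; eliminate column c from the other rows.
Row 1 update in column RHS: 29 − 3·5 = 14.

14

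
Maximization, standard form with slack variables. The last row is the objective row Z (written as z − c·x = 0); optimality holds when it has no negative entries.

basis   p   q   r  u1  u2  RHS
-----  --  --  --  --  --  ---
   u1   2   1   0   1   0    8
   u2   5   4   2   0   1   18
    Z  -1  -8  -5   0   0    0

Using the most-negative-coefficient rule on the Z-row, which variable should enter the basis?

q

Negative Z-row entries: p: -1, q: -8, r: -5.
The most negative is -8 in column q, so q enters.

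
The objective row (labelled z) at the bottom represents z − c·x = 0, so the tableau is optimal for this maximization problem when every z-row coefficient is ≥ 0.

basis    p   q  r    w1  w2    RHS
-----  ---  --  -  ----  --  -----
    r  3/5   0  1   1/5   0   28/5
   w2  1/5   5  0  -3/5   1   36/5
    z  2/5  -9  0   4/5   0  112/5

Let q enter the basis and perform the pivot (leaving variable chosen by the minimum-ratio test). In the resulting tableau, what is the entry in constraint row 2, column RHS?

36/25

Ratio test on column q — row 1: entry 0 ≤ 0; row 2: (36/5)/5 = 36/25. Minimum is 36/25 at row 2 (w2 leaves); pivot element 5.
Divide row 2 by 5; eliminate column q from the other rows.
In the new row 2, the RHS entry is the old entry divided by the pivot: (36/5)/5 = 36/25.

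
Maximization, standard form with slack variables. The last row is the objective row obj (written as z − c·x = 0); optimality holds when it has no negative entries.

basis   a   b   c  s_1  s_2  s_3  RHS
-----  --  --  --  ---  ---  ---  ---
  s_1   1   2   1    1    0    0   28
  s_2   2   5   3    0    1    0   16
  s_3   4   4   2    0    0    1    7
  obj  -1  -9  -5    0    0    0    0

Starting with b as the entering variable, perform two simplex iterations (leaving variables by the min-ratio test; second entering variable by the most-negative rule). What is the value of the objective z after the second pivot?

Ratio test on column b — row 1: 28/2 = 14; row 2: 16/5 = 16/5; row 3: 7/4 = 7/4. Minimum is 7/4 at row 3 (s_3 leaves); pivot element 4.
Pivot on row 3; the obj-row RHS becomes 0 − (-9)·(7/4) = 63/4.
Next entering variable (most negative obj-row entry -1/2): c.
Ratio test on column c — row 1: entry 0 ≤ 0; row 2: (29/4)/(1/2) = 29/2; row 3: (7/4)/(1/2) = 7/2. Minimum is 7/2 at row 3 (b leaves); pivot element 1/2.
After the second pivot the obj-row RHS is 63/4 − (-1/2)·(7/2) = 35/2.

35/2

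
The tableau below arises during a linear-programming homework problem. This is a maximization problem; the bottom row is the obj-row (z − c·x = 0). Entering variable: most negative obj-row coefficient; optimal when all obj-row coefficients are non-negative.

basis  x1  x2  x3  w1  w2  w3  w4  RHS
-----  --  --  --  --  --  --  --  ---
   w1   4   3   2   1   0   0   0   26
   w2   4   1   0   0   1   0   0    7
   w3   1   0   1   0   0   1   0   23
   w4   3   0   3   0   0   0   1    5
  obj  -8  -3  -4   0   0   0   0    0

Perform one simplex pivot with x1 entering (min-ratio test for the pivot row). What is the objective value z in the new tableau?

Ratio test on column x1 — row 1: 26/4 = 13/2; row 2: 7/4 = 7/4; row 3: 23/1 = 23; row 4: 5/3 = 5/3. Minimum is 5/3 at row 4 (w4 leaves); pivot element 3.
Pivot on row 4; the obj-row RHS becomes 0 − (-8)·(5/3) = 40/3.

40/3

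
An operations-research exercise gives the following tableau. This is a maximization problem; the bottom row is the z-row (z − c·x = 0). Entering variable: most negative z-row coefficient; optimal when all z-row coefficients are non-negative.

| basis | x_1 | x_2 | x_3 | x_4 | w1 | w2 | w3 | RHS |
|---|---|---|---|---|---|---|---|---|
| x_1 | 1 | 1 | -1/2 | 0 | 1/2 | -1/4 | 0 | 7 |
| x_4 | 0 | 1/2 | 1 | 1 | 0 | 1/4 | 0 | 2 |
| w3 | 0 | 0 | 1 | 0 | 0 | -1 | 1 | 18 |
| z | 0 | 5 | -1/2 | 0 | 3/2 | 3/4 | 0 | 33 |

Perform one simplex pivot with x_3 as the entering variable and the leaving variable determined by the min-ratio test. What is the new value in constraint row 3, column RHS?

16

Ratio test on column x_3 — row 1: entry -1/2 ≤ 0; row 2: 2/1 = 2; row 3: 18/1 = 18. Minimum is 2 at row 2 (x_4 leaves); pivot element 1.
Divide row 2 by 1; eliminate column x_3 from the other rows.
Row 3 update in column RHS: 18 − 1·2 = 16.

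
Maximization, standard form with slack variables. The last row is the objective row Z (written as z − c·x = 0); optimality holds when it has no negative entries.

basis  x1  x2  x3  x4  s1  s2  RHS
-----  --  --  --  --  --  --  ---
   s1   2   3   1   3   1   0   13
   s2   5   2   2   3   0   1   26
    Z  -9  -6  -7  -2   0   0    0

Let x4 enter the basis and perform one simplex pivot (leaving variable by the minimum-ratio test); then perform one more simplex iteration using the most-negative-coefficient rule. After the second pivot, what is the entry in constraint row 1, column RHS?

13/9

Ratio test on column x4 — row 1: 13/3 = 13/3; row 2: 26/3 = 26/3. Minimum is 13/3 at row 1 (s1 leaves); pivot element 3.
Divide row 1 by 3; eliminate column x4 from the other rows.
Second iteration: most negative Z-row entry is -23/3 in column x1, so x1 enters.
Ratio test on column x1 — row 1: (13/3)/(2/3) = 13/2; row 2: 13/3 = 13/3. Minimum is 13/3 at row 2 (s2 leaves); pivot element 3.
Divide row 2 by 3; eliminate column x1 from the other rows.
After both pivots, the entry at constraint row 1, column RHS is 13/9.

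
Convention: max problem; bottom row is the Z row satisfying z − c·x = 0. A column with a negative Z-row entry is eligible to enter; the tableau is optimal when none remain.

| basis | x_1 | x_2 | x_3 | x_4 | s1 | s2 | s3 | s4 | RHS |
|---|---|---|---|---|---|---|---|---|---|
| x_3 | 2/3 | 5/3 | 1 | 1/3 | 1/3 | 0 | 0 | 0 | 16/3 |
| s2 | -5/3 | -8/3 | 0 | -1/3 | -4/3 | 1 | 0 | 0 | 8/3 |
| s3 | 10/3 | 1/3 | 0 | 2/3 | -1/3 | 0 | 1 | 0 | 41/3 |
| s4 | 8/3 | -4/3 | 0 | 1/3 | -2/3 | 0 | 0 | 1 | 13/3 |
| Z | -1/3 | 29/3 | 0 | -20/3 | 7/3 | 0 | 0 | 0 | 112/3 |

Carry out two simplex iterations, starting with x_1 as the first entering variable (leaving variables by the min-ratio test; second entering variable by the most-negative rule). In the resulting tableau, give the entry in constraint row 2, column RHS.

7

Ratio test on column x_1 — row 1: (16/3)/(2/3) = 8; row 2: entry -5/3 ≤ 0; row 3: (41/3)/(10/3) = 41/10; row 4: (13/3)/(8/3) = 13/8. Minimum is 13/8 at row 4 (s4 leaves); pivot element 8/3.
Divide row 4 by 8/3; eliminate column x_1 from the other rows.
Second iteration: most negative Z-row entry is -53/8 in column x_4, so x_4 enters.
Ratio test on column x_4 — row 1: (17/4)/(1/4) = 17; row 2: entry -1/8 ≤ 0; row 3: (33/4)/(1/4) = 33; row 4: (13/8)/(1/8) = 13. Minimum is 13 at row 4 (x_1 leaves); pivot element 1/8.
Divide row 4 by 1/8; eliminate column x_4 from the other rows.
After both pivots, the entry at constraint row 2, column RHS is 7.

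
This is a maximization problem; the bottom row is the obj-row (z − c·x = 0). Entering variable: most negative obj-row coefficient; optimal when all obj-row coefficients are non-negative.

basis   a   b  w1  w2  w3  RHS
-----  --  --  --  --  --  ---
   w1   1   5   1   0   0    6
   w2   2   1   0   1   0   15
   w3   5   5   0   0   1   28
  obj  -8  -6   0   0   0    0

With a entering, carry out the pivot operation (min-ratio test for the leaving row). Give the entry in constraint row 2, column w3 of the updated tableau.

Ratio test on column a — row 1: 6/1 = 6; row 2: 15/2 = 15/2; row 3: 28/5 = 28/5. Minimum is 28/5 at row 3 (w3 leaves); pivot element 5.
Divide row 3 by 5; eliminate column a from the other rows.
Row 2 update in column w3: 0 − 2·(1/5) = -2/5.

-2/5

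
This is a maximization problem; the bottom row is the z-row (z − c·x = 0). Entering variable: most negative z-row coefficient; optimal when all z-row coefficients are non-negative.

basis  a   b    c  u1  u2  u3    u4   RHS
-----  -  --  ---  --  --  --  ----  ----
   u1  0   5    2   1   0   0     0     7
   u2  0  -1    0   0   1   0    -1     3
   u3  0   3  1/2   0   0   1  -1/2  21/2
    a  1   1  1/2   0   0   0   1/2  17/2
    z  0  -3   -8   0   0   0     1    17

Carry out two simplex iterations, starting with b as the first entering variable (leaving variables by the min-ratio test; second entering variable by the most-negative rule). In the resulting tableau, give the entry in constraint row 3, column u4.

Ratio test on column b — row 1: 7/5 = 7/5; row 2: entry -1 ≤ 0; row 3: (21/2)/3 = 7/2; row 4: (17/2)/1 = 17/2. Minimum is 7/5 at row 1 (u1 leaves); pivot element 5.
Divide row 1 by 5; eliminate column b from the other rows.
Second iteration: most negative z-row entry is -34/5 in column c, so c enters.
Ratio test on column c — row 1: (7/5)/(2/5) = 7/2; row 2: (22/5)/(2/5) = 11; row 3: entry -7/10 ≤ 0; row 4: (71/10)/(1/10) = 71. Minimum is 7/2 at row 1 (b leaves); pivot element 2/5.
Divide row 1 by 2/5; eliminate column c from the other rows.
After both pivots, the entry at constraint row 3, column u4 is -1/2.

-1/2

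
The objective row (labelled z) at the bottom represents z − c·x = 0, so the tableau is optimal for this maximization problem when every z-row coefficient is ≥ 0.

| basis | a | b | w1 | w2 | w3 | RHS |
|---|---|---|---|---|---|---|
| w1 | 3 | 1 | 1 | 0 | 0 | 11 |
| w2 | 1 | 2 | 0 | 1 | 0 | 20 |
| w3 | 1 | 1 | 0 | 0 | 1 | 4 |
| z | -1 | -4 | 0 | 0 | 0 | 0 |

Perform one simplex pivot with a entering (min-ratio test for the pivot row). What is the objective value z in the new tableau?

Ratio test on column a — row 1: 11/3 = 11/3; row 2: 20/1 = 20; row 3: 4/1 = 4. Minimum is 11/3 at row 1 (w1 leaves); pivot element 3.
Pivot on row 1; the z-row RHS becomes 0 − (-1)·(11/3) = 11/3.

11/3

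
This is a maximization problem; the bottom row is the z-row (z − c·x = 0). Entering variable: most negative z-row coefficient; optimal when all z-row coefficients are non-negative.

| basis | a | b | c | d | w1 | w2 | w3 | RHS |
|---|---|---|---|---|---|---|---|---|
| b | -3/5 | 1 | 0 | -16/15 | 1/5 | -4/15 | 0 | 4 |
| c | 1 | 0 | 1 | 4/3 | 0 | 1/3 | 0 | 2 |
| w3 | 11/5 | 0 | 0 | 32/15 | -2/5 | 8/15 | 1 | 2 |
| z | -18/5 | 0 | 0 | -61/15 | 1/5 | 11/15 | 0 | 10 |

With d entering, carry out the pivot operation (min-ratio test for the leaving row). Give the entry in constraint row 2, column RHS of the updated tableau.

Ratio test on column d — row 1: entry -16/15 ≤ 0; row 2: 2/(4/3) = 3/2; row 3: 2/(32/15) = 15/16. Minimum is 15/16 at row 3 (w3 leaves); pivot element 32/15.
Divide row 3 by 32/15; eliminate column d from the other rows.
Row 2 update in column RHS: 2 − (4/3)·(15/16) = 3/4.

3/4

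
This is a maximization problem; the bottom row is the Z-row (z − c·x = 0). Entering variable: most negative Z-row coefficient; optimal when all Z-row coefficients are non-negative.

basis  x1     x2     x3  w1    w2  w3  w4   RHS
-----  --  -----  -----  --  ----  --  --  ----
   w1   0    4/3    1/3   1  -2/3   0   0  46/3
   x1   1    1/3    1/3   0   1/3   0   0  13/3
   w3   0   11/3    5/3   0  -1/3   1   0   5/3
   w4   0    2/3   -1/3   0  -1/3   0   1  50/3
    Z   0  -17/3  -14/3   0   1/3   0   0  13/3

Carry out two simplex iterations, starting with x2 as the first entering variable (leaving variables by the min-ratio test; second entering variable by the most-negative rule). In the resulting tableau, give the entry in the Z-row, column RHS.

Ratio test on column x2 — row 1: (46/3)/(4/3) = 23/2; row 2: (13/3)/(1/3) = 13; row 3: (5/3)/(11/3) = 5/11; row 4: (50/3)/(2/3) = 25. Minimum is 5/11 at row 3 (w3 leaves); pivot element 11/3.
Divide row 3 by 11/3; eliminate column x2 from the other rows.
Second iteration: most negative Z-row entry is -23/11 in column x3, so x3 enters.
Ratio test on column x3 — row 1: entry -3/11 ≤ 0; row 2: (46/11)/(2/11) = 23; row 3: (5/11)/(5/11) = 1; row 4: entry -7/11 ≤ 0. Minimum is 1 at row 3 (x2 leaves); pivot element 5/11.
Divide row 3 by 5/11; eliminate column x3 from the other rows.
After both pivots, the entry at the Z-row, column RHS is 9.

9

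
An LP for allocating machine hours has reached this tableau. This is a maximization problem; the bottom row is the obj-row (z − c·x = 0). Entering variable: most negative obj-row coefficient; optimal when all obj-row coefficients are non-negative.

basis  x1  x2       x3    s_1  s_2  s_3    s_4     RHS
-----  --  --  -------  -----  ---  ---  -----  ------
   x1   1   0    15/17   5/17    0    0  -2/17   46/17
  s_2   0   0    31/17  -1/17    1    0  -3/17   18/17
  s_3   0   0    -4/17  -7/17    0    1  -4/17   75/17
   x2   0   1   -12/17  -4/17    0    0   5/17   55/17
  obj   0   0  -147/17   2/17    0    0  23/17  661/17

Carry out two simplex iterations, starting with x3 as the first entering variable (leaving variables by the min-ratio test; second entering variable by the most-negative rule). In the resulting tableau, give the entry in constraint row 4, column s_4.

Ratio test on column x3 — row 1: (46/17)/(15/17) = 46/15; row 2: (18/17)/(31/17) = 18/31; row 3: entry -4/17 ≤ 0; row 4: entry -12/17 ≤ 0. Minimum is 18/31 at row 2 (s_2 leaves); pivot element 31/17.
Divide row 2 by 31/17; eliminate column x3 from the other rows.
Second iteration: most negative obj-row entry is -5/31 in column s_1, so s_1 enters.
Ratio test on column s_1 — row 1: (68/31)/(10/31) = 34/5; row 2: entry -1/31 ≤ 0; row 3: entry -13/31 ≤ 0; row 4: entry -8/31 ≤ 0. Minimum is 34/5 at row 1 (x1 leaves); pivot element 10/31.
Divide row 1 by 10/31; eliminate column s_1 from the other rows.
After both pivots, the entry at constraint row 4, column s_4 is 1/5.

1/5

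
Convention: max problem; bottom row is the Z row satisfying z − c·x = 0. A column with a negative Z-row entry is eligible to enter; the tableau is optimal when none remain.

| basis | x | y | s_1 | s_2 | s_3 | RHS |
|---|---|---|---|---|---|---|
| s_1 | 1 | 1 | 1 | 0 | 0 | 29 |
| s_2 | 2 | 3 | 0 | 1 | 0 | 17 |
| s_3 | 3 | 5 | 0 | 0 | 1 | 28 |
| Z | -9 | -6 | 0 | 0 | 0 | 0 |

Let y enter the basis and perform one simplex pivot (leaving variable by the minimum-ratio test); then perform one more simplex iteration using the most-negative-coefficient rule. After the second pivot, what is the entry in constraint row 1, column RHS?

23

Ratio test on column y — row 1: 29/1 = 29; row 2: 17/3 = 17/3; row 3: 28/5 = 28/5. Minimum is 28/5 at row 3 (s_3 leaves); pivot element 5.
Divide row 3 by 5; eliminate column y from the other rows.
Second iteration: most negative Z-row entry is -27/5 in column x, so x enters.
Ratio test on column x — row 1: (117/5)/(2/5) = 117/2; row 2: (1/5)/(1/5) = 1; row 3: (28/5)/(3/5) = 28/3. Minimum is 1 at row 2 (s_2 leaves); pivot element 1/5.
Divide row 2 by 1/5; eliminate column x from the other rows.
After both pivots, the entry at constraint row 1, column RHS is 23.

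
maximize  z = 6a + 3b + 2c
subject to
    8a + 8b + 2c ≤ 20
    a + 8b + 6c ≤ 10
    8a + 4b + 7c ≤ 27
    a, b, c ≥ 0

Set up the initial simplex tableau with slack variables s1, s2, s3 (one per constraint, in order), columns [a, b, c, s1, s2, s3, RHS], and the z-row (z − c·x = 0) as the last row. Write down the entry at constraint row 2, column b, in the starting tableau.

Constraint 2 has coefficient 8 on b.

8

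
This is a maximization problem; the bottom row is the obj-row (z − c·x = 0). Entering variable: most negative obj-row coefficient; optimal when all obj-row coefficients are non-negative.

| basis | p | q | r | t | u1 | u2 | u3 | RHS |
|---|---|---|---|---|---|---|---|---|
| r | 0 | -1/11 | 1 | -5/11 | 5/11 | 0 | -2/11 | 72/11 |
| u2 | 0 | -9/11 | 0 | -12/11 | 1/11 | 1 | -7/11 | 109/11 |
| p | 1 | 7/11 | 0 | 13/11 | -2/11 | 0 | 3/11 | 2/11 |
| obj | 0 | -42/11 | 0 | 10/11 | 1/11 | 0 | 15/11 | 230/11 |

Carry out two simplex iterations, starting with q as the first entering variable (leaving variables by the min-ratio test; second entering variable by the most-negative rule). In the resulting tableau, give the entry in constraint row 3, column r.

2/3

Ratio test on column q — row 1: entry -1/11 ≤ 0; row 2: entry -9/11 ≤ 0; row 3: (2/11)/(7/11) = 2/7. Minimum is 2/7 at row 3 (p leaves); pivot element 7/11.
Divide row 3 by 7/11; eliminate column q from the other rows.
Second iteration: most negative obj-row entry is -1 in column u1, so u1 enters.
Ratio test on column u1 — row 1: (46/7)/(3/7) = 46/3; row 2: entry -1/7 ≤ 0; row 3: entry -2/7 ≤ 0. Minimum is 46/3 at row 1 (r leaves); pivot element 3/7.
Divide row 1 by 3/7; eliminate column u1 from the other rows.
After both pivots, the entry at constraint row 3, column r is 2/3.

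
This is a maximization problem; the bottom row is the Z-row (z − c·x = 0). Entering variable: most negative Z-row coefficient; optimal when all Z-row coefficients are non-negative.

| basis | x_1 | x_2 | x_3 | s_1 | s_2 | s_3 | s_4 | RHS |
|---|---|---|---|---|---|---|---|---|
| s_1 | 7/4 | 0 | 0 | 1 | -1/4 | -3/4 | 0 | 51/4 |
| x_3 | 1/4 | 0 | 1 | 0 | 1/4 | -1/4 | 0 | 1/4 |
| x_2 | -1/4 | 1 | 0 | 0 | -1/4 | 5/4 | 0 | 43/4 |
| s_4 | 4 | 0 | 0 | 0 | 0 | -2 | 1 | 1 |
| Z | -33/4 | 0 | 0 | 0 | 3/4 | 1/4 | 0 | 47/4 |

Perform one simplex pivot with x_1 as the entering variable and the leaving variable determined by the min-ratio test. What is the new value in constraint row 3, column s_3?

Ratio test on column x_1 — row 1: (51/4)/(7/4) = 51/7; row 2: (1/4)/(1/4) = 1; row 3: entry -1/4 ≤ 0; row 4: 1/4 = 1/4. Minimum is 1/4 at row 4 (s_4 leaves); pivot element 4.
Divide row 4 by 4; eliminate column x_1 from the other rows.
Row 3 update in column s_3: 5/4 − (-1/4)·(-1/2) = 9/8.

9/8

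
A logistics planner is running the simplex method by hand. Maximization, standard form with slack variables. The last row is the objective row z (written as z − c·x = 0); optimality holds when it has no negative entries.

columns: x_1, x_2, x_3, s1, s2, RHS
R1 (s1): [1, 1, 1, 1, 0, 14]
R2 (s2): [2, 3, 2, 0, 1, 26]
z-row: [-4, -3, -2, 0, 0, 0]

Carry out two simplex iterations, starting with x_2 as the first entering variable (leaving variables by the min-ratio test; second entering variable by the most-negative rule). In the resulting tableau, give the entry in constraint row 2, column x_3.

Ratio test on column x_2 — row 1: 14/1 = 14; row 2: 26/3 = 26/3. Minimum is 26/3 at row 2 (s2 leaves); pivot element 3.
Divide row 2 by 3; eliminate column x_2 from the other rows.
Second iteration: most negative z-row entry is -2 in column x_1, so x_1 enters.
Ratio test on column x_1 — row 1: (16/3)/(1/3) = 16; row 2: (26/3)/(2/3) = 13. Minimum is 13 at row 2 (x_2 leaves); pivot element 2/3.
Divide row 2 by 2/3; eliminate column x_1 from the other rows.
After both pivots, the entry at constraint row 2, column x_3 is 1.

1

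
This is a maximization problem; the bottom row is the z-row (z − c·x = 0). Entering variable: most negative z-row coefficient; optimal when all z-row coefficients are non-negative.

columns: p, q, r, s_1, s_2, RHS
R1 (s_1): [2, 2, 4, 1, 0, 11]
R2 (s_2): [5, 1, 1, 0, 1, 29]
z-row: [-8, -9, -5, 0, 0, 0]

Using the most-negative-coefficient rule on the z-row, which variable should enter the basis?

q

Negative z-row entries: p: -8, q: -9, r: -5.
The most negative is -9 in column q, so q enters.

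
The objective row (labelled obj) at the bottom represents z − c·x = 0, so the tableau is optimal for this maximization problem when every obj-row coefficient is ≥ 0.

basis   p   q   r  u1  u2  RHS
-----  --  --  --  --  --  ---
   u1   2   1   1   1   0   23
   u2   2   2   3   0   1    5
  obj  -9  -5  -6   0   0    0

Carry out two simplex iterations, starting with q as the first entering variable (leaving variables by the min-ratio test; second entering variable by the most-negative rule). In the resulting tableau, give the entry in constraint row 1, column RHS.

18

Ratio test on column q — row 1: 23/1 = 23; row 2: 5/2 = 5/2. Minimum is 5/2 at row 2 (u2 leaves); pivot element 2.
Divide row 2 by 2; eliminate column q from the other rows.
Second iteration: most negative obj-row entry is -4 in column p, so p enters.
Ratio test on column p — row 1: (41/2)/1 = 41/2; row 2: (5/2)/1 = 5/2. Minimum is 5/2 at row 2 (q leaves); pivot element 1.
Divide row 2 by 1; eliminate column p from the other rows.
After both pivots, the entry at constraint row 1, column RHS is 18.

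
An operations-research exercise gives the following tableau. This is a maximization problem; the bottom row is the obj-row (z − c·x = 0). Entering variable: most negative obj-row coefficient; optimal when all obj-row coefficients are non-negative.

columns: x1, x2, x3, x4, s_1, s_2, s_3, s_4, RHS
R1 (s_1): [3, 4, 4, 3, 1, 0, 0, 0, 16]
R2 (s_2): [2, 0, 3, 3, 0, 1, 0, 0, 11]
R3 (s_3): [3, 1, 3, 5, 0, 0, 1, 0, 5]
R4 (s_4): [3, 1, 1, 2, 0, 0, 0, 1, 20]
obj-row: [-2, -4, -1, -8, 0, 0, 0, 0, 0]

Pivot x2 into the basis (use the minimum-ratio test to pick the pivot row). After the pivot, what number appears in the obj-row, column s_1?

1

Ratio test on column x2 — row 1: 16/4 = 4; row 2: entry 0 ≤ 0; row 3: 5/1 = 5; row 4: 20/1 = 20. Minimum is 4 at row 1 (s_1 leaves); pivot element 4.
Divide row 1 by 4; eliminate column x2 from the other rows.
obj-row update in column s_1: 0 − (-4)·(1/4) = 1.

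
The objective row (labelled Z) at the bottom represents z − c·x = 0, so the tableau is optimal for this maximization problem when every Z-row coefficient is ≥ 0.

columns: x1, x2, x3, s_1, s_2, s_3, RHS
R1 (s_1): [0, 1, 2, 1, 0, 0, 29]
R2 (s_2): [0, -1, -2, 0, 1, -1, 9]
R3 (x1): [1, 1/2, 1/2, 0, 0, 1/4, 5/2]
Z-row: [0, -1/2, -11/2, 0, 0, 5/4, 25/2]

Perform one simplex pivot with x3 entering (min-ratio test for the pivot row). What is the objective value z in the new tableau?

Ratio test on column x3 — row 1: 29/2 = 29/2; row 2: entry -2 ≤ 0; row 3: (5/2)/(1/2) = 5. Minimum is 5 at row 3 (x1 leaves); pivot element 1/2.
Pivot on row 3; the Z-row RHS becomes 25/2 − (-11/2)·5 = 40.

40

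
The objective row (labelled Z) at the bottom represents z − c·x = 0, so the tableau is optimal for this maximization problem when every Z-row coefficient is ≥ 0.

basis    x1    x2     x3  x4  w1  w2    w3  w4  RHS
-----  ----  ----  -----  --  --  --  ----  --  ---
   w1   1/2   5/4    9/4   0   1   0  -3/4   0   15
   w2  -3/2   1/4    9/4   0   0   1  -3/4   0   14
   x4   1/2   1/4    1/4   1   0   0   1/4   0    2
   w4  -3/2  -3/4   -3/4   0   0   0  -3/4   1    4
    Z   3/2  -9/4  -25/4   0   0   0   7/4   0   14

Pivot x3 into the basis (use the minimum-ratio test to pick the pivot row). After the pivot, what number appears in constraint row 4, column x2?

Ratio test on column x3 — row 1: 15/(9/4) = 20/3; row 2: 14/(9/4) = 56/9; row 3: 2/(1/4) = 8; row 4: entry -3/4 ≤ 0. Minimum is 56/9 at row 2 (w2 leaves); pivot element 9/4.
Divide row 2 by 9/4; eliminate column x3 from the other rows.
Row 4 update in column x2: -3/4 − (-3/4)·(1/9) = -2/3.

-2/3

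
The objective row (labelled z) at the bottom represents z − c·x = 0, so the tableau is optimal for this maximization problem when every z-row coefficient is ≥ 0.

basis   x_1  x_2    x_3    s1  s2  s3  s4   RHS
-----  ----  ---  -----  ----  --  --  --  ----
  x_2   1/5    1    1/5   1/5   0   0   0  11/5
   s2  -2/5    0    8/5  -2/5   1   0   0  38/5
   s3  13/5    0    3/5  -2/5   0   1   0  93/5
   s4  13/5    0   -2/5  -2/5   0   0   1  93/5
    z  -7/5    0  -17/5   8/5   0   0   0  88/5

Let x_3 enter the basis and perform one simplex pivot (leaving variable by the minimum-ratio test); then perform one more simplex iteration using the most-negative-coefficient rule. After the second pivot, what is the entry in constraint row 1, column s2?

-1/2

Ratio test on column x_3 — row 1: (11/5)/(1/5) = 11; row 2: (38/5)/(8/5) = 19/4; row 3: (93/5)/(3/5) = 31; row 4: entry -2/5 ≤ 0. Minimum is 19/4 at row 2 (s2 leaves); pivot element 8/5.
Divide row 2 by 8/5; eliminate column x_3 from the other rows.
Second iteration: most negative z-row entry is -9/4 in column x_1, so x_1 enters.
Ratio test on column x_1 — row 1: (5/4)/(1/4) = 5; row 2: entry -1/4 ≤ 0; row 3: (63/4)/(11/4) = 63/11; row 4: (41/2)/(5/2) = 41/5. Minimum is 5 at row 1 (x_2 leaves); pivot element 1/4.
Divide row 1 by 1/4; eliminate column x_1 from the other rows.
After both pivots, the entry at constraint row 1, column s2 is -1/2.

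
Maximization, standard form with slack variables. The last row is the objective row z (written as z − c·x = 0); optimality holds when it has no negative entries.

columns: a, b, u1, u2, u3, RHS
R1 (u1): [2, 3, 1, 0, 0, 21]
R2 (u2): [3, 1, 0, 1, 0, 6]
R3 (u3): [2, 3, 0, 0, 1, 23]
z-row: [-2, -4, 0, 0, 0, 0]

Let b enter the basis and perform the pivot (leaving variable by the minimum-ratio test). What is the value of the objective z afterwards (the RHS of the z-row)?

Ratio test on column b — row 1: 21/3 = 7; row 2: 6/1 = 6; row 3: 23/3 = 23/3. Minimum is 6 at row 2 (u2 leaves); pivot element 1.
Pivot on row 2; the z-row RHS becomes 0 − (-4)·6 = 24.

24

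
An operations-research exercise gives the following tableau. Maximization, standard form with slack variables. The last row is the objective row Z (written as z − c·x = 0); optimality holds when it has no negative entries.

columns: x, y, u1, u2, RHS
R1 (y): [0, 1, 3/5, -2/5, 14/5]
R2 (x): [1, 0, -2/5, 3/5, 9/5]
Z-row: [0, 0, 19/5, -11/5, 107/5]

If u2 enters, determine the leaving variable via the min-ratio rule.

Column u2 entries and ratios — y: -2/5 ≤ 0, skip; x: (9/5)/(3/5) = 3.
Smallest ratio is 3 in the row of x, so x leaves.

x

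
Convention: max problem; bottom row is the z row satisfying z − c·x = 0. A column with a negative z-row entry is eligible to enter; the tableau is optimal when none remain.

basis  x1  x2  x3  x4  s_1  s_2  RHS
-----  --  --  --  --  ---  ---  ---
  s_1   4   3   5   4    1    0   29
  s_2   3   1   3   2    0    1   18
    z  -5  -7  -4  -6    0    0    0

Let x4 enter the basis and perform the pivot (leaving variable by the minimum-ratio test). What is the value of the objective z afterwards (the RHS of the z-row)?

87/2

Ratio test on column x4 — row 1: 29/4 = 29/4; row 2: 18/2 = 9. Minimum is 29/4 at row 1 (s_1 leaves); pivot element 4.
Pivot on row 1; the z-row RHS becomes 0 − (-6)·(29/4) = 87/2.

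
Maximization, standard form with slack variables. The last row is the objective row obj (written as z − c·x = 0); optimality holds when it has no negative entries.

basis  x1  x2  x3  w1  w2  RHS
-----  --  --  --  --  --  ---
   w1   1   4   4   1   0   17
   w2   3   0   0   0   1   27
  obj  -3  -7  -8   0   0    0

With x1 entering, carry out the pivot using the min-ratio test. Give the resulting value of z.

27

Ratio test on column x1 — row 1: 17/1 = 17; row 2: 27/3 = 9. Minimum is 9 at row 2 (w2 leaves); pivot element 3.
Pivot on row 2; the obj-row RHS becomes 0 − (-3)·9 = 27.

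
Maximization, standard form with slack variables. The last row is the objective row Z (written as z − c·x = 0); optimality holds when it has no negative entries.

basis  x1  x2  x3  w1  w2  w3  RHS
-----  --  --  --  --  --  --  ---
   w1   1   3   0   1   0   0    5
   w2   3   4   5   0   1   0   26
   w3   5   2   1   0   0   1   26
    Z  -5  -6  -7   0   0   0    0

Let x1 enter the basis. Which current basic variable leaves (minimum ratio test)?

w1

Column x1 entries and ratios — w1: 5/1 = 5; w2: 26/3 = 26/3; w3: 26/5 = 26/5.
Smallest ratio is 5 in the row of w1, so w1 leaves.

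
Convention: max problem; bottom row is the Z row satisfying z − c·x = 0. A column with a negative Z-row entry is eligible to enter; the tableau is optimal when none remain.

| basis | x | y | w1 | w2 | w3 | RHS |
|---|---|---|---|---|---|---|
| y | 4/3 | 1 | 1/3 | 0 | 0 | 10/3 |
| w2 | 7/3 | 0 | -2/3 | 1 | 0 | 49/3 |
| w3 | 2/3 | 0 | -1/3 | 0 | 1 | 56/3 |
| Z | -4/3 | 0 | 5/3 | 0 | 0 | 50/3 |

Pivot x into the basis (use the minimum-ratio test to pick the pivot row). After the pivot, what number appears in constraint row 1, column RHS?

Ratio test on column x — row 1: (10/3)/(4/3) = 5/2; row 2: (49/3)/(7/3) = 7; row 3: (56/3)/(2/3) = 28. Minimum is 5/2 at row 1 (y leaves); pivot element 4/3.
Divide row 1 by 4/3; eliminate column x from the other rows.
In the new row 1, the RHS entry is the old entry divided by the pivot: (10/3)/(4/3) = 5/2.

5/2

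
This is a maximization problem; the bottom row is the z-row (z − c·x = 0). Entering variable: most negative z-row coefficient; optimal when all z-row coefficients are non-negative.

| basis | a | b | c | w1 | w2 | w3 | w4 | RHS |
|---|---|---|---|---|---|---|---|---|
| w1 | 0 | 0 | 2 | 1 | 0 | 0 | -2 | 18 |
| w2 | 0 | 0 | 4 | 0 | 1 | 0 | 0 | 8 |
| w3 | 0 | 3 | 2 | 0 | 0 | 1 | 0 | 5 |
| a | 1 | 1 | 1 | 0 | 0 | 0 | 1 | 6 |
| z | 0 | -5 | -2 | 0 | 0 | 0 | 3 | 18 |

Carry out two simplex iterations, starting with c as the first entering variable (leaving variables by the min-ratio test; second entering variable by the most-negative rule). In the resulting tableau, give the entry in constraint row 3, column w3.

1/3

Ratio test on column c — row 1: 18/2 = 9; row 2: 8/4 = 2; row 3: 5/2 = 5/2; row 4: 6/1 = 6. Minimum is 2 at row 2 (w2 leaves); pivot element 4.
Divide row 2 by 4; eliminate column c from the other rows.
Second iteration: most negative z-row entry is -5 in column b, so b enters.
Ratio test on column b — row 1: entry 0 ≤ 0; row 2: entry 0 ≤ 0; row 3: 1/3 = 1/3; row 4: 4/1 = 4. Minimum is 1/3 at row 3 (w3 leaves); pivot element 3.
Divide row 3 by 3; eliminate column b from the other rows.
After both pivots, the entry at constraint row 3, column w3 is 1/3.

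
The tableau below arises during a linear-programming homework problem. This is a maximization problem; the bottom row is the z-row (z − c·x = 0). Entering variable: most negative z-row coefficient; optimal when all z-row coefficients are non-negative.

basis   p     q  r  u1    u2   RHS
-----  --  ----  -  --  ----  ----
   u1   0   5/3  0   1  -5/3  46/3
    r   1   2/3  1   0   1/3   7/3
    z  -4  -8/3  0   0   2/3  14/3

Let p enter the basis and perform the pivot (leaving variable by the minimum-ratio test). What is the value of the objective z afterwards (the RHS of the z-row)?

Ratio test on column p — row 1: entry 0 ≤ 0; row 2: (7/3)/1 = 7/3. Minimum is 7/3 at row 2 (r leaves); pivot element 1.
Pivot on row 2; the z-row RHS becomes 14/3 − (-4)·(7/3) = 14.

14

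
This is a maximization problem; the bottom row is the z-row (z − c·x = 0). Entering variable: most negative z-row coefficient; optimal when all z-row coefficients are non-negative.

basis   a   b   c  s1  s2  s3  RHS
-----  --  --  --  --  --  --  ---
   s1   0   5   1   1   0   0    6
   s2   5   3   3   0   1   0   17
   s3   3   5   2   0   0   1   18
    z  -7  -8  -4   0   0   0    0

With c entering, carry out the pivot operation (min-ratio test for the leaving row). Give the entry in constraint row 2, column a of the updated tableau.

Ratio test on column c — row 1: 6/1 = 6; row 2: 17/3 = 17/3; row 3: 18/2 = 9. Minimum is 17/3 at row 2 (s2 leaves); pivot element 3.
Divide row 2 by 3; eliminate column c from the other rows.
In the new row 2, the a entry is the old entry divided by the pivot: 5/3 = 5/3.

5/3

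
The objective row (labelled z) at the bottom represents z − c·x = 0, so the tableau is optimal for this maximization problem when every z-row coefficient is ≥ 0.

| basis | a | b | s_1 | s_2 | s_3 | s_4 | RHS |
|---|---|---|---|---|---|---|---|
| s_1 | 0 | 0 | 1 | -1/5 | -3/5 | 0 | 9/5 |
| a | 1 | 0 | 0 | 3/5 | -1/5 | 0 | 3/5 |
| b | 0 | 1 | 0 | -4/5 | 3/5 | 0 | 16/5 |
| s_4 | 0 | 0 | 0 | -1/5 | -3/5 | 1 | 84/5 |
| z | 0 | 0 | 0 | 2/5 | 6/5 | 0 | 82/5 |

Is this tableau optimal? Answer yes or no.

yes

Every z-row coefficient is ≥ 0, so the tableau is optimal.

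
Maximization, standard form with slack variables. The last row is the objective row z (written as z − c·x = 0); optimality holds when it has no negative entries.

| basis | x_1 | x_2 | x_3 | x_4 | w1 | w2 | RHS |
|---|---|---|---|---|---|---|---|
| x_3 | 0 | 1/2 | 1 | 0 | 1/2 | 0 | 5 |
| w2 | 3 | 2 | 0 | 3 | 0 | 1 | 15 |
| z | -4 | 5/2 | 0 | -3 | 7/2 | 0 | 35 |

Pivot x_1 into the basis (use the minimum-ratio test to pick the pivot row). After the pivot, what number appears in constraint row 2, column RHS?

5

Ratio test on column x_1 — row 1: entry 0 ≤ 0; row 2: 15/3 = 5. Minimum is 5 at row 2 (w2 leaves); pivot element 3.
Divide row 2 by 3; eliminate column x_1 from the other rows.
In the new row 2, the RHS entry is the old entry divided by the pivot: 15/3 = 5.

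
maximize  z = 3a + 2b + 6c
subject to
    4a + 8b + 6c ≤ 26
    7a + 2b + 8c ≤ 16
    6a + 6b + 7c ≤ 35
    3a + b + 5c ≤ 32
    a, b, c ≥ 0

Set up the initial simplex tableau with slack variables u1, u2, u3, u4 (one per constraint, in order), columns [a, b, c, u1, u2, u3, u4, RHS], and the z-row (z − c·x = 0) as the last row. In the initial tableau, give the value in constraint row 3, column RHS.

The RHS of constraint 3 is b_3 = 35.

35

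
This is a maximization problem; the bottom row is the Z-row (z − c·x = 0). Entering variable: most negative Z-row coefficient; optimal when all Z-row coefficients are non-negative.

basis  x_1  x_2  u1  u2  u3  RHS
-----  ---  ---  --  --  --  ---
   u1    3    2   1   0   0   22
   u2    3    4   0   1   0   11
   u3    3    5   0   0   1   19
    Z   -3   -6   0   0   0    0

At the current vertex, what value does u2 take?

u2 is basic (row 2); its value is the RHS of that row, 11.

11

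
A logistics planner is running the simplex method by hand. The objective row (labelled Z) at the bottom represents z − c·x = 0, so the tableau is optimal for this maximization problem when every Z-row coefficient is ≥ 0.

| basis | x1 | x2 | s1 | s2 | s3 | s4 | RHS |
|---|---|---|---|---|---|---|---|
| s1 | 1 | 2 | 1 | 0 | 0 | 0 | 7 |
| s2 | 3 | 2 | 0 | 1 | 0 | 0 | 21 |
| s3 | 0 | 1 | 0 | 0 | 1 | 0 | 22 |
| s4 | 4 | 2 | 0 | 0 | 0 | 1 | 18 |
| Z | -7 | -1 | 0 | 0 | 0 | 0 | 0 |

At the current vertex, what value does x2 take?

x2 is not in the basis, so in the current basic feasible solution x2 = 0.

0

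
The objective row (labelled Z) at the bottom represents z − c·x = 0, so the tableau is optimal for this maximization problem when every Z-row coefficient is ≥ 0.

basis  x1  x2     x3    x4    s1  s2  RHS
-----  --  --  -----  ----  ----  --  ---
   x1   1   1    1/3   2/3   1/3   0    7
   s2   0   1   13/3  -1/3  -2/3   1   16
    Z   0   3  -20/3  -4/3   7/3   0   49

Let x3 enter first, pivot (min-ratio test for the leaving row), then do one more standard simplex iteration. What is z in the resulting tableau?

Ratio test on column x3 — row 1: 7/(1/3) = 21; row 2: 16/(13/3) = 48/13. Minimum is 48/13 at row 2 (s2 leaves); pivot element 13/3.
Pivot on row 2; the Z-row RHS becomes 49 − (-20/3)·(48/13) = 957/13.
Next entering variable (most negative Z-row entry -24/13): x4.
Ratio test on column x4 — row 1: (75/13)/(9/13) = 25/3; row 2: entry -1/13 ≤ 0. Minimum is 25/3 at row 1 (x1 leaves); pivot element 9/13.
After the second pivot the Z-row RHS is 957/13 − (-24/13)·(25/3) = 89.

89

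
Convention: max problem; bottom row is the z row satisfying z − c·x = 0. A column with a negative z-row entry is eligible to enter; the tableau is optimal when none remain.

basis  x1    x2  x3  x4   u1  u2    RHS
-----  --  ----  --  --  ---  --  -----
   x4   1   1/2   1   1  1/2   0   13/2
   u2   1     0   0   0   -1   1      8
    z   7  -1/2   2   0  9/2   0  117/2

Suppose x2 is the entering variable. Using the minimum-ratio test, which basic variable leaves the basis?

Column x2 entries and ratios — x4: (13/2)/(1/2) = 13; u2: 0 ≤ 0, skip.
Smallest ratio is 13 in the row of x4, so x4 leaves.

x4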